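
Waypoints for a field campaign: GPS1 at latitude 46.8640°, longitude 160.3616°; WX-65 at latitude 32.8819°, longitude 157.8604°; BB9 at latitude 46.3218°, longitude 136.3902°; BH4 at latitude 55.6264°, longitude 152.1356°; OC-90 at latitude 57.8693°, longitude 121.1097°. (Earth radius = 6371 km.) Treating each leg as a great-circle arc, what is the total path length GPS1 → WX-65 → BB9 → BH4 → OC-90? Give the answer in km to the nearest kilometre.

7322 km

GPS1→WX-65: c = 0.246287 rad, d = 1569.10 km
WX-65→BB9: c = 0.369884 rad, d = 2356.53 km
BB9→BH4: c = 0.236294 rad, d = 1505.43 km
BH4→OC-90: c = 0.296809 rad, d = 1890.97 km
Total = 1569.10 + 2356.53 + 1505.43 + 1890.97 = 7322.03 km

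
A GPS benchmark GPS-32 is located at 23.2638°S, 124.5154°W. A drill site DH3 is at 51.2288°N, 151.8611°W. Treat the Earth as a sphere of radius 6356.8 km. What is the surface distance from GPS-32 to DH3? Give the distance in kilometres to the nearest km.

8685 km

Δφ = 74.4926°,  Δλ = -27.3457°
a = sin²(Δφ/2) + cos φ₁ cos φ₂ sin²(Δλ/2) = 0.398463
c = 2·arcsin(√a) = 1.366300 rad = 78.2832°
d = R·c = 6356.8 × 1.366300 = 8685.3 km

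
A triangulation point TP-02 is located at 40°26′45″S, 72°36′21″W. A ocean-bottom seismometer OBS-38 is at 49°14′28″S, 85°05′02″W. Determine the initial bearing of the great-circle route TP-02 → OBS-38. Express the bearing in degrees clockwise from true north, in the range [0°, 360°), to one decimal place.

TP-02: φ = -40.44583°, λ = -72.60583°
OBS-38: φ = -49.24111°, λ = -85.08389°
Δλ = -12.4781°
y = sin Δλ · cos φ₂ = -0.141064
x = cos φ₁ sin φ₂ − sin φ₁ cos φ₂ cos Δλ = -0.162909
θ = atan2(y, x) = -139.1104° → 220.8896° (mod 360°)

220.9°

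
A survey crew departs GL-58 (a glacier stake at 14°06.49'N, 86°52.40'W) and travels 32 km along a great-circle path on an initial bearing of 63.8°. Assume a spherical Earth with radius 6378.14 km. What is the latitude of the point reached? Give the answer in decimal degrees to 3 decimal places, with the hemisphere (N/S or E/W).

GL-58: φ = +14.10817°, λ = -86.87333°
δ = d/R = 32/6378.14 = 0.005017 rad
φ₂ = arcsin(sin φ₁ cos δ + cos φ₁ sin δ cos θ)
   = arcsin(0.24375·0.99999 + 0.96984·0.00502·0.44151) = 14.23494°
λ₂ = λ₁ + atan2(sin θ sin δ cos φ₁, cos δ − sin φ₁ sin φ₂) = -86.60724°

14.235°N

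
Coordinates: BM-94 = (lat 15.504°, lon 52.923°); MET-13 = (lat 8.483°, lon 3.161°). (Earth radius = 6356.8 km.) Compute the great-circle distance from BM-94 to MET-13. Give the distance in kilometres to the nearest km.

Δφ = -7.0210°,  Δλ = -49.7620°
a = sin²(Δφ/2) + cos φ₁ cos φ₂ sin²(Δλ/2) = 0.172460
c = 2·arcsin(√a) = 0.856507 rad = 49.0742°
d = R·c = 6356.8 × 0.856507 = 5444.6 km

5445 km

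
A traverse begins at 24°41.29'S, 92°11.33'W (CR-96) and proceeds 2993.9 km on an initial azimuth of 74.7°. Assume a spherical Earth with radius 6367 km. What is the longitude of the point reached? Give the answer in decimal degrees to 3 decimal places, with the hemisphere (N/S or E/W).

CR-96: φ = -24.68817°, λ = -92.18883°
δ = d/R = 2993.9/6367 = 0.470221 rad
φ₂ = arcsin(sin φ₁ cos δ + cos φ₁ sin δ cos θ)
   = arcsin(-0.41768·0.89147 + 0.90859·0.45308·0.26387) = -15.29087°
λ₂ = λ₁ + atan2(sin θ sin δ cos φ₁, cos δ − sin φ₁ sin φ₂) = -65.24840°

65.248°W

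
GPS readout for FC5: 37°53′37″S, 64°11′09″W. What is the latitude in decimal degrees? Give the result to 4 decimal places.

37.8936°S

37° + 53′/60 + 37″/3600 = 37 + 0.88333 + 0.01028 = 37.8936°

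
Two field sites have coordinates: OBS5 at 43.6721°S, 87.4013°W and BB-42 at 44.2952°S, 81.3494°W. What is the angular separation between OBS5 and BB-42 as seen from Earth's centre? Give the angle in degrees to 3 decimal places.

4.398°

Δφ = -0.6231°,  Δλ = 6.0519°
a = sin²(Δφ/2) + cos φ₁ cos φ₂ sin²(Δλ/2) = 0.001472
c = 2·arcsin(√a) = 0.076757 rad = 4.3979°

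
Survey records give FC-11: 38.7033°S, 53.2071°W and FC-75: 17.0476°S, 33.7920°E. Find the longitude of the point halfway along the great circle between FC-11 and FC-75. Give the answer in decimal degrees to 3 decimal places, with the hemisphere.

4.224°W

Bx = cos φ₂ cos Δλ = 0.050051,  By = cos φ₂ sin Δλ = 0.954750
φₘ = atan2(sin φ₁ + sin φ₂, √((cos φ₁ + Bx)² + By²)) = -35.97334°
λₘ = λ₁ + atan2(By, cos φ₁ + Bx) = -4.22398°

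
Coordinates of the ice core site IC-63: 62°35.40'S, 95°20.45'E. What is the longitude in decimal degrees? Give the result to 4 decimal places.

95° + 20.45′/60 = 95 + 0.34083 = 95.3408°

95.3408°E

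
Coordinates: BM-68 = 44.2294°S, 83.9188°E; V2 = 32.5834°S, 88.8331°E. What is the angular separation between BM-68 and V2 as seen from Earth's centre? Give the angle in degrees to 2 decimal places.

Δφ = 11.6460°,  Δλ = 4.9143°
a = sin²(Δφ/2) + cos φ₁ cos φ₂ sin²(Δλ/2) = 0.011403
c = 2·arcsin(√a) = 0.213978 rad = 12.2600°

12.26°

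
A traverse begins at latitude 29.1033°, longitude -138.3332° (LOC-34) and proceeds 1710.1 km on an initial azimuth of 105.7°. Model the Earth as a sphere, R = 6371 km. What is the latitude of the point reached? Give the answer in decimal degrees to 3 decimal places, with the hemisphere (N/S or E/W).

δ = d/R = 1710.1/6371 = 0.268419 rad
φ₂ = arcsin(sin φ₁ cos δ + cos φ₁ sin δ cos θ)
   = arcsin(0.48639·0.96419 + 0.87374·0.26521·-0.27060) = 23.97038°
λ₂ = λ₁ + atan2(sin θ sin δ cos φ₁, cos δ − sin φ₁ sin φ₂) = -122.10815°

23.970°N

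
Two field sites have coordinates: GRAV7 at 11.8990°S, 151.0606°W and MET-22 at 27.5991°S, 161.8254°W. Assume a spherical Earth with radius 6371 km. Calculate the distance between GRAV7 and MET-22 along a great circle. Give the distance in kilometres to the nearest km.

Δφ = -15.7001°,  Δλ = -10.7648°
a = sin²(Δφ/2) + cos φ₁ cos φ₂ sin²(Δλ/2) = 0.026284
c = 2·arcsin(√a) = 0.325687 rad = 18.6605°
d = R·c = 6371 × 0.325687 = 2075.0 km

2075 km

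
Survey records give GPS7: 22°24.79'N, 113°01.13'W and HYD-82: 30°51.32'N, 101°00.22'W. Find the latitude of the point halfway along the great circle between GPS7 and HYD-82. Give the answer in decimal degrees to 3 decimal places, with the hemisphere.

GPS7: φ = +22.41317°, λ = -113.01883°
HYD-82: φ = +30.85533°, λ = -101.00367°
Bx = cos φ₂ cos Δλ = 0.839658,  By = cos φ₂ sin Δλ = 0.178707
φₘ = atan2(sin φ₁ + sin φ₂, √((cos φ₁ + Bx)² + By²)) = 26.76072°
λₘ = λ₁ + atan2(By, cos φ₁ + Bx) = -107.23443°

26.761°N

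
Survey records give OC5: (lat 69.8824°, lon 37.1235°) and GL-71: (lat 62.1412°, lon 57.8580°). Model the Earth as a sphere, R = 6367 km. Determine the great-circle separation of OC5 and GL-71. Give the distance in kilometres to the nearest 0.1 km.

Δφ = -7.7412°,  Δλ = 20.7345°
a = sin²(Δφ/2) + cos φ₁ cos φ₂ sin²(Δλ/2) = 0.009762
c = 2·arcsin(√a) = 0.197926 rad = 11.3403°
d = R·c = 6367 × 0.197926 = 1260.2 km

1260.2 km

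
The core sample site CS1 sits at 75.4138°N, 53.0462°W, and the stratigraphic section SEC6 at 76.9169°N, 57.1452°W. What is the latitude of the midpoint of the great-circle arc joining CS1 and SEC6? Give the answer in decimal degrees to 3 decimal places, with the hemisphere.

76.174°N

Bx = cos φ₂ cos Δλ = 0.225785,  By = cos φ₂ sin Δλ = -0.016181
φₘ = atan2(sin φ₁ + sin φ₂, √((cos φ₁ + Bx)² + By²)) = 76.17384°
λₘ = λ₁ + atan2(By, cos φ₁ + Bx) = -54.98648°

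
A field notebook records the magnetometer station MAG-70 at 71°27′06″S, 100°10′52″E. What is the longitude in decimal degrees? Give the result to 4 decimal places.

100° + 10′/60 + 52″/3600 = 100 + 0.16667 + 0.01444 = 100.1811°

100.1811°E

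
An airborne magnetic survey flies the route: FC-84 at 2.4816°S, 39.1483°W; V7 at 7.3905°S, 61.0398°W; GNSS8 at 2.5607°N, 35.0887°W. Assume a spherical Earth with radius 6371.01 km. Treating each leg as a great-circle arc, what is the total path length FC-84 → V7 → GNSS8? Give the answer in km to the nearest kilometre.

FC-84→V7: c = 0.390051 rad, d = 2485.02 km
V7→GNSS8: c = 0.484172 rad, d = 3084.66 km
Total = 2485.02 + 3084.66 = 5569.68 km

5570 km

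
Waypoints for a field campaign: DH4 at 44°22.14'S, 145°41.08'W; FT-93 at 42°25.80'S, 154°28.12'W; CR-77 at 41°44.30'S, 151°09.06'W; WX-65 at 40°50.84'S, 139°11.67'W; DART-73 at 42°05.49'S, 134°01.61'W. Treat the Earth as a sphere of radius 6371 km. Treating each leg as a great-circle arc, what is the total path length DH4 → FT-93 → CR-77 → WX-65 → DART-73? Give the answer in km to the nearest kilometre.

2481 km

DH4: φ = -44.36900°, λ = -145.68467°
FT-93: φ = -42.43000°, λ = -154.46867°
CR-77: φ = -41.73833°, λ = -151.15100°
WX-65: φ = -40.84733°, λ = -139.19450°
DART-73: φ = -42.09150°, λ = -134.02683°
DH4→FT-93: c = 0.116351 rad, d = 741.27 km
FT-93→CR-77: c = 0.044634 rad, d = 284.36 km
CR-77→WX-65: c = 0.157432 rad, d = 1003.00 km
WX-65→DART-73: c = 0.070971 rad, d = 452.16 km
Total = 741.27 + 284.36 + 1003.00 + 452.16 = 2480.79 km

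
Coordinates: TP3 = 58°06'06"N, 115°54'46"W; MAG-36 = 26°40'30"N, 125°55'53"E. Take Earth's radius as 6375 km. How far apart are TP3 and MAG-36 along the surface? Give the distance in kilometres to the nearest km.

TP3: φ = +58.10167°, λ = -115.91278°
MAG-36: φ = +26.67500°, λ = +125.93139°
Δφ = -31.4267°,  Δλ = -118.1558°
a = sin²(Δφ/2) + cos φ₁ cos φ₂ sin²(Δλ/2) = 0.420835
c = 2·arcsin(√a) = 1.411797 rad = 80.8900°
d = R·c = 6375 × 1.411797 = 9000.2 km

9000 km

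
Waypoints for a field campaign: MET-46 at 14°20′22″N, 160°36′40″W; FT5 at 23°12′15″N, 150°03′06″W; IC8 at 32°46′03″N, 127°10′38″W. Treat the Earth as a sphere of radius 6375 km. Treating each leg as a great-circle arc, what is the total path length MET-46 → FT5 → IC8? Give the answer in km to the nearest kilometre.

3965 km

MET-46: φ = +14.33944°, λ = -160.61111°
FT5: φ = +23.20417°, λ = -150.05167°
IC8: φ = +32.76750°, λ = -127.17722°
MET-46→FT5: c = 0.233013 rad, d = 1485.46 km
FT5→IC8: c = 0.388906 rad, d = 2479.27 km
Total = 1485.46 + 2479.27 = 3964.73 km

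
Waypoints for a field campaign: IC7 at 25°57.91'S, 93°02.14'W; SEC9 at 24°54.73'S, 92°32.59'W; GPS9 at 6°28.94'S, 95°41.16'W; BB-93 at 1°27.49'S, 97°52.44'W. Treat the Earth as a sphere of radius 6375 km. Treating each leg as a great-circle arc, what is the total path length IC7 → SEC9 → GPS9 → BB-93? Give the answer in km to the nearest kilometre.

IC7: φ = -25.96517°, λ = -93.03567°
SEC9: φ = -24.91217°, λ = -92.54317°
GPS9: φ = -6.48233°, λ = -95.68600°
BB-93: φ = -1.45817°, λ = -97.87400°
IC7→SEC9: c = 0.019950 rad, d = 127.18 km
SEC9→GPS9: c = 0.325921 rad, d = 2077.75 km
GPS9→BB-93: c = 0.095601 rad, d = 609.46 km
Total = 127.18 + 2077.75 + 609.46 = 2814.39 km

2814 km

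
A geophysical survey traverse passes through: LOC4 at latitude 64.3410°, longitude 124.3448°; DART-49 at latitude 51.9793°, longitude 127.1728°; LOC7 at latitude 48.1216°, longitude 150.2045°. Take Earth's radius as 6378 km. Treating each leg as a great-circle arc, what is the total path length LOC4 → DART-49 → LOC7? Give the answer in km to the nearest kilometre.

LOC4→DART-49: c = 0.217264 rad, d = 1385.71 km
DART-49→LOC7: c = 0.265510 rad, d = 1693.42 km
Total = 1385.71 + 1693.42 = 3079.14 km

3079 km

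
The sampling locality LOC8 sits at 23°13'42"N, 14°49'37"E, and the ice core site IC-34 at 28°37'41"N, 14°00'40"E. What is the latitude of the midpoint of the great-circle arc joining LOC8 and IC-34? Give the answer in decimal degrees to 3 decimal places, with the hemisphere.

25.929°N

LOC8: φ = +23.22833°, λ = +14.82694°
IC-34: φ = +28.62806°, λ = +14.01111°
Bx = cos φ₂ cos Δλ = 0.877659,  By = cos φ₂ sin Δλ = -0.012498
φₘ = atan2(sin φ₁ + sin φ₂, √((cos φ₁ + Bx)² + By²)) = 25.92877°
λₘ = λ₁ + atan2(By, cos φ₁ + Bx) = 14.42838°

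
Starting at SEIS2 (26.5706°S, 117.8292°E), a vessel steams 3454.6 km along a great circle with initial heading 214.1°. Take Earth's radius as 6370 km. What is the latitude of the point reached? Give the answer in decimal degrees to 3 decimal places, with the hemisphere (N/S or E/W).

49.939°S

δ = d/R = 3454.6/6370 = 0.542323 rad
φ₂ = arcsin(sin φ₁ cos δ + cos φ₁ sin δ cos θ)
   = arcsin(-0.44730·0.85651 + 0.89438·0.51613·-0.82806) = -49.93937°
λ₂ = λ₁ + atan2(sin θ sin δ cos φ₁, cos δ − sin φ₁ sin φ₂) = 91.11122°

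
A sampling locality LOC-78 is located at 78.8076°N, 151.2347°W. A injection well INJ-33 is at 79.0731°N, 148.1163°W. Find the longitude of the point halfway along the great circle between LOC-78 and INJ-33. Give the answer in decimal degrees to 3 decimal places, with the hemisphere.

Bx = cos φ₂ cos Δλ = 0.189276,  By = cos φ₂ sin Δλ = 0.010312
φₘ = atan2(sin φ₁ + sin φ₂, √((cos φ₁ + Bx)² + By²)) = 78.94434°
λₘ = λ₁ + atan2(By, cos φ₁ + Bx) = -149.69399°

149.694°W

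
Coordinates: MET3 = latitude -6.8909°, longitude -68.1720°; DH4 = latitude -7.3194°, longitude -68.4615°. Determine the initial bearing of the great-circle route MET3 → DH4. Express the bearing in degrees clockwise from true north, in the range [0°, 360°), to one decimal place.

213.8°

Δλ = -0.2895°
y = sin Δλ · cos φ₂ = -0.005012
x = cos φ₁ sin φ₂ − sin φ₁ cos φ₂ cos Δλ = -0.007480
θ = atan2(y, x) = -146.1789° → 213.8211° (mod 360°)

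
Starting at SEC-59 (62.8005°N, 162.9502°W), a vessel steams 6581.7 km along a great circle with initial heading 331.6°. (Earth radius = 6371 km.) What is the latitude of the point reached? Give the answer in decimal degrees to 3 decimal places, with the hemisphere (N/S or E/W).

δ = d/R = 6581.7/6371 = 1.033072 rad
φ₂ = arcsin(sin φ₁ cos δ + cos φ₁ sin δ cos θ)
   = arcsin(0.88942·0.51218 + 0.45709·0.85888·0.87965) = 53.21440°
λ₂ = λ₁ + atan2(sin θ sin δ cos φ₁, cos δ − sin φ₁ sin φ₂) = 60.06374°

53.214°N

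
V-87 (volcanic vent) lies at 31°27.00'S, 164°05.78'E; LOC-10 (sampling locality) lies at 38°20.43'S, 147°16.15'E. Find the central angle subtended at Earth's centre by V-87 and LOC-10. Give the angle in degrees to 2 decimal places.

V-87: φ = -31.45000°, λ = +164.09633°
LOC-10: φ = -38.34050°, λ = +147.26917°
Δφ = -6.8905°,  Δλ = -16.8272°
a = sin²(Δφ/2) + cos φ₁ cos φ₂ sin²(Δλ/2) = 0.017936
c = 2·arcsin(√a) = 0.268661 rad = 15.3931°

15.39°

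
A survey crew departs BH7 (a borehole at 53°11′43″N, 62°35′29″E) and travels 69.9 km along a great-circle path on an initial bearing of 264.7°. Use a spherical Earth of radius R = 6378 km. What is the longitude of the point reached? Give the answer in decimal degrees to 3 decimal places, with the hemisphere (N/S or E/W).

BH7: φ = +53.19528°, λ = +62.59139°
δ = d/R = 69.9/6378 = 0.010960 rad
φ₂ = arcsin(sin φ₁ cos δ + cos φ₁ sin δ cos θ)
   = arcsin(0.80068·0.99994 + 0.59909·0.01096·-0.09237) = 53.13272°
λ₂ = λ₁ + atan2(sin θ sin δ cos φ₁, cos δ − sin φ₁ sin φ₂) = 61.54920°

61.549°E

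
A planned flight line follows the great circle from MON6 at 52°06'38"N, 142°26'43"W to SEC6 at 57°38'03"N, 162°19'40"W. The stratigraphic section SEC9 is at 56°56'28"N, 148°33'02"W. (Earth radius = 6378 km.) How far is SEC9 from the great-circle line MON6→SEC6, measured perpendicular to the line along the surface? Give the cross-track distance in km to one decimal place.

254.5 km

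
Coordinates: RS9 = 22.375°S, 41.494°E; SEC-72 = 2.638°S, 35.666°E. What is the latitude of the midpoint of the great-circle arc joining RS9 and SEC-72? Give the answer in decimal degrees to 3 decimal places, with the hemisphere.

12.522°S

Bx = cos φ₂ cos Δλ = 0.993777,  By = cos φ₂ sin Δλ = -0.101435
φₘ = atan2(sin φ₁ + sin φ₂, √((cos φ₁ + Bx)² + By²)) = -12.52216°
λₘ = λ₁ + atan2(By, cos φ₁ + Bx) = 38.46746°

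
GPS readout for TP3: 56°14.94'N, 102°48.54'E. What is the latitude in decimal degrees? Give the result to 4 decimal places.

56° + 14.94′/60 = 56 + 0.24900 = 56.2490°

56.2490°N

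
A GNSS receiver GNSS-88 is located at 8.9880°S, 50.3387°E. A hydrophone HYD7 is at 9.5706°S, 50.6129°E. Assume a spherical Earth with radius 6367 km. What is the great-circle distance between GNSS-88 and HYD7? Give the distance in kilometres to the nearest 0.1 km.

71.4 km

Δφ = -0.5826°,  Δλ = 0.2742°
a = sin²(Δφ/2) + cos φ₁ cos φ₂ sin²(Δλ/2) = 0.000031
c = 2·arcsin(√a) = 0.011212 rad = 0.6424°
d = R·c = 6367 × 0.011212 = 71.4 km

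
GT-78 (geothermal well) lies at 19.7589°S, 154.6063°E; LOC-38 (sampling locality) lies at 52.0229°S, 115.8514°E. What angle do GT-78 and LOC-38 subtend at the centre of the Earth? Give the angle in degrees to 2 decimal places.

44.10°

Δφ = -32.2640°,  Δλ = -38.7549°
a = sin²(Δφ/2) + cos φ₁ cos φ₂ sin²(Δλ/2) = 0.140953
c = 2·arcsin(√a) = 0.769737 rad = 44.1027°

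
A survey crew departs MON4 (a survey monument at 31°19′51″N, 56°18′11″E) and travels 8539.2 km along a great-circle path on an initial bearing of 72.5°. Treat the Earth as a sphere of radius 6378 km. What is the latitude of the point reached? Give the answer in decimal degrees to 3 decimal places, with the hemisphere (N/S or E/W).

21.685°N

MON4: φ = +31.33083°, λ = +56.30306°
δ = d/R = 8539.2/6378 = 1.338852 rad
φ₂ = arcsin(sin φ₁ cos δ + cos φ₁ sin δ cos θ)
   = arcsin(0.51998·0.22987 + 0.85418·0.97322·0.30071) = 21.68514°
λ₂ = λ₁ + atan2(sin θ sin δ cos φ₁, cos δ − sin φ₁ sin φ₂) = 143.57812°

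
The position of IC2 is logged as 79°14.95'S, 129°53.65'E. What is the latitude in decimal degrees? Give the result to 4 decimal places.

79.2492°S

79° + 14.95′/60 = 79 + 0.24917 = 79.2492°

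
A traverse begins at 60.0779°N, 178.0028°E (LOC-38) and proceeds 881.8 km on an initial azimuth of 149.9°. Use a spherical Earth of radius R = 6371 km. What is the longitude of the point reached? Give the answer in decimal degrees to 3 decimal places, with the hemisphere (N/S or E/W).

δ = d/R = 881.8/6371 = 0.138408 rad
φ₂ = arcsin(sin φ₁ cos δ + cos φ₁ sin δ cos θ)
   = arcsin(0.86670·0.99044 + 0.49882·0.13797·-0.86515) = 53.02285°
λ₂ = λ₁ + atan2(sin θ sin δ cos φ₁, cos δ − sin φ₁ sin φ₂) = -175.39168°

175.392°W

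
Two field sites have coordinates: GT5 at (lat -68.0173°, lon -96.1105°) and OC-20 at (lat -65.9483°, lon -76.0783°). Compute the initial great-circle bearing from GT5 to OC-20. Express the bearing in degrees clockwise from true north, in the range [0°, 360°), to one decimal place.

84.6°

Δλ = 20.0322°
y = sin Δλ · cos φ₂ = 0.139609
x = cos φ₁ sin φ₂ − sin φ₁ cos φ₂ cos Δλ = 0.013238
θ = atan2(y, x) = 84.5832° → 84.5832° (mod 360°)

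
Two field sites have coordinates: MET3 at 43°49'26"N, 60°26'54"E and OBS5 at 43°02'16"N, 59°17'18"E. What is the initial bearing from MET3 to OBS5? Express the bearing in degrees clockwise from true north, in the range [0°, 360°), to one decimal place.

MET3: φ = +43.82389°, λ = +60.44833°
OBS5: φ = +43.03778°, λ = +59.28833°
Δλ = -1.1600°
y = sin Δλ · cos φ₂ = -0.014797
x = cos φ₁ sin φ₂ − sin φ₁ cos φ₂ cos Δλ = -0.013616
θ = atan2(y, x) = -132.6205° → 227.3795° (mod 360°)

227.4°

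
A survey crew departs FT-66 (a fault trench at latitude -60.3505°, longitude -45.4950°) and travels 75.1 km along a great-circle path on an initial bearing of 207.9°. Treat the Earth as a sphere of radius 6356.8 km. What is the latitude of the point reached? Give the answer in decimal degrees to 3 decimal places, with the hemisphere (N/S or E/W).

60.947°S

δ = d/R = 75.1/6356.8 = 0.011814 rad
φ₂ = arcsin(sin φ₁ cos δ + cos φ₁ sin δ cos θ)
   = arcsin(-0.86907·0.99993 + 0.49469·0.01181·-0.88377) = -60.94715°
λ₂ = λ₁ + atan2(sin θ sin δ cos φ₁, cos δ − sin φ₁ sin φ₂) = -46.14725°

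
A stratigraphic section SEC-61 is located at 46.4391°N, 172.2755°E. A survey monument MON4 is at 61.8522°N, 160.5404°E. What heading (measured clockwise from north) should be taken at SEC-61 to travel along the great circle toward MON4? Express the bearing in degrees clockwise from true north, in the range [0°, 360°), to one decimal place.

Δλ = -11.7351°
y = sin Δλ · cos φ₂ = -0.095947
x = cos φ₁ sin φ₂ − sin φ₁ cos φ₂ cos Δλ = 0.272922
θ = atan2(y, x) = -19.3695° → 340.6305° (mod 360°)

340.6°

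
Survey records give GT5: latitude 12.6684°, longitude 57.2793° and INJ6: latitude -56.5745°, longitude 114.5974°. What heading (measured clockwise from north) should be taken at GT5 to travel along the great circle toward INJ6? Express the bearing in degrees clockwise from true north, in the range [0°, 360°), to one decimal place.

152.2°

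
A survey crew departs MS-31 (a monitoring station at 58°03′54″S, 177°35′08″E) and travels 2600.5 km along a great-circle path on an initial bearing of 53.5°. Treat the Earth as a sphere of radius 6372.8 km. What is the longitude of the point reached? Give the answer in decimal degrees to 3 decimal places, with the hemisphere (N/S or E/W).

157.471°W

MS-31: φ = -58.06500°, λ = +177.58556°
δ = d/R = 2600.5/6372.8 = 0.408062 rad
φ₂ = arcsin(sin φ₁ cos δ + cos φ₁ sin δ cos θ)
   = arcsin(-0.84865·0.91789 + 0.52896·0.39683·0.59482) = -40.85221°
λ₂ = λ₁ + atan2(sin θ sin δ cos φ₁, cos δ − sin φ₁ sin φ₂) = -157.47063°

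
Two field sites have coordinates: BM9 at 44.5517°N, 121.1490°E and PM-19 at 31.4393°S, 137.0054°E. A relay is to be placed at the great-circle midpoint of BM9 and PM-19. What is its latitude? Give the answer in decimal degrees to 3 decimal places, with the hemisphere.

6.618°N

Bx = cos φ₂ cos Δλ = 0.820729,  By = cos φ₂ sin Δλ = 0.233116
φₘ = atan2(sin φ₁ + sin φ₂, √((cos φ₁ + Bx)² + By²)) = 6.61840°
λₘ = λ₁ + atan2(By, cos φ₁ + Bx) = 129.79352°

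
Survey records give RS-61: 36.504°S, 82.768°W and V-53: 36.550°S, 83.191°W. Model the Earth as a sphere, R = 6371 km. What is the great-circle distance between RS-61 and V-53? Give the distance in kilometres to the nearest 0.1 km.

Δφ = -0.0460°,  Δλ = -0.4230°
a = sin²(Δφ/2) + cos φ₁ cos φ₂ sin²(Δλ/2) = 0.000009
c = 2·arcsin(√a) = 0.005987 rad = 0.3430°
d = R·c = 6371 × 0.005987 = 38.1 km

38.1 km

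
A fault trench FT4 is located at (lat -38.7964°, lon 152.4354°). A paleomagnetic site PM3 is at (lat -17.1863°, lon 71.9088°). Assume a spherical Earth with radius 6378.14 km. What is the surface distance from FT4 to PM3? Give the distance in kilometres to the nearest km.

Δφ = 21.6101°,  Δλ = -80.5266°
a = sin²(Δφ/2) + cos φ₁ cos φ₂ sin²(Δλ/2) = 0.346158
c = 2·arcsin(√a) = 1.258038 rad = 72.0803°
d = R·c = 6378.14 × 1.258038 = 8023.9 km

8024 km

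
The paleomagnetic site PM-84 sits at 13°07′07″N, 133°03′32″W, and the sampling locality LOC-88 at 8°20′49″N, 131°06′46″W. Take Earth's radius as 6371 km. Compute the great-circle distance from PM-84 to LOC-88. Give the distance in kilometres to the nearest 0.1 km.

PM-84: φ = +13.11861°, λ = -133.05889°
LOC-88: φ = +8.34694°, λ = -131.11278°
Δφ = -4.7717°,  Δλ = 1.9461°
a = sin²(Δφ/2) + cos φ₁ cos φ₂ sin²(Δλ/2) = 0.002011
c = 2·arcsin(√a) = 0.089715 rad = 5.1403°
d = R·c = 6371 × 0.089715 = 571.6 km

571.6 km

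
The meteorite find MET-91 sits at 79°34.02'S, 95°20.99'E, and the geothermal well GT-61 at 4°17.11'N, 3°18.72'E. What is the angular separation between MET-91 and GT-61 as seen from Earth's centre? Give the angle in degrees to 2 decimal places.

MET-91: φ = -79.56700°, λ = +95.34983°
GT-61: φ = +4.28517°, λ = +3.31200°
Δφ = 83.8522°,  Δλ = -92.0378°
a = sin²(Δφ/2) + cos φ₁ cos φ₂ sin²(Δλ/2) = 0.539953
c = 2·arcsin(√a) = 1.650788 rad = 94.5832°

94.58°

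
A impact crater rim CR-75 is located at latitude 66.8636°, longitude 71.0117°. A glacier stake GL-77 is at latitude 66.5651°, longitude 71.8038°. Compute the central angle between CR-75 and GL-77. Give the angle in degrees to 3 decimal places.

0.433°

Δφ = -0.2985°,  Δλ = 0.7921°
a = sin²(Δφ/2) + cos φ₁ cos φ₂ sin²(Δλ/2) = 0.000014
c = 2·arcsin(√a) = 0.007550 rad = 0.4326°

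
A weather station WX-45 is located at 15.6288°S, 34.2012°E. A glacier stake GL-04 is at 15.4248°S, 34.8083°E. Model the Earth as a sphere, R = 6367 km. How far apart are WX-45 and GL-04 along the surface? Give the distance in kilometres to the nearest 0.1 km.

68.8 km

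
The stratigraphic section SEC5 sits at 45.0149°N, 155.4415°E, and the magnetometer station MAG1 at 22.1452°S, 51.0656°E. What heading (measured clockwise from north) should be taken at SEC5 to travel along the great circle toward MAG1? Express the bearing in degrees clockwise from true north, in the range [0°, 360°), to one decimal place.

Δλ = -104.3759°
y = sin Δλ · cos φ₂ = -0.897229
x = cos φ₁ sin φ₂ − sin φ₁ cos φ₂ cos Δλ = -0.103825
θ = atan2(y, x) = -96.6007° → 263.3993° (mod 360°)

263.4°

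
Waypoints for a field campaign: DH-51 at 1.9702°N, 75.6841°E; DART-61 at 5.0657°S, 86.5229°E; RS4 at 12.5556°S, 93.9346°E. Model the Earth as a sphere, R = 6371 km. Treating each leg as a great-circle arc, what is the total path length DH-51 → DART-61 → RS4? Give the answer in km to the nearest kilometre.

2600 km

DH-51→DART-61: c = 0.225377 rad, d = 1435.88 km
DART-61→RS4: c = 0.182768 rad, d = 1164.42 km
Total = 1435.88 + 1164.42 = 2600.29 km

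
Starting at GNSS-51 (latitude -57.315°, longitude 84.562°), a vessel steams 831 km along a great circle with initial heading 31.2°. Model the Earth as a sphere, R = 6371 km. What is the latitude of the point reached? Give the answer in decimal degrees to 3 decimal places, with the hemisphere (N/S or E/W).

50.753°S

δ = d/R = 831/6371 = 0.130435 rad
φ₂ = arcsin(sin φ₁ cos δ + cos φ₁ sin δ cos θ)
   = arcsin(-0.84165·0.99151 + 0.54002·0.13007·0.85536) = -50.75282°
λ₂ = λ₁ + atan2(sin θ sin δ cos φ₁, cos δ − sin φ₁ sin φ₂) = 90.67544°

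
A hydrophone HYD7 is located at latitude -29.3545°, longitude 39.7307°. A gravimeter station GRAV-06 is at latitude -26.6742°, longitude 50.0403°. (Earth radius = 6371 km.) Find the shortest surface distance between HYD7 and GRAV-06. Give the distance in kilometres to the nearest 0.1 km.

Δφ = 2.6803°,  Δλ = 10.3096°
a = sin²(Δφ/2) + cos φ₁ cos φ₂ sin²(Δλ/2) = 0.006834
c = 2·arcsin(√a) = 0.165527 rad = 9.4840°
d = R·c = 6371 × 0.165527 = 1054.6 km

1054.6 km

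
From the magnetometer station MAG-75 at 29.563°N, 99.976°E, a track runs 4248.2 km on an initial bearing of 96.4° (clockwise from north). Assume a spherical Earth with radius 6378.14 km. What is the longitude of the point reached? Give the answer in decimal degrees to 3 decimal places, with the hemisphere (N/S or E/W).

140.518°E

δ = d/R = 4248.2/6378.14 = 0.666056 rad
φ₂ = arcsin(sin φ₁ cos δ + cos φ₁ sin δ cos θ)
   = arcsin(0.49338·0.78626 + 0.86981·0.61789·-0.11147) = 19.14855°
λ₂ = λ₁ + atan2(sin θ sin δ cos φ₁, cos δ − sin φ₁ sin φ₂) = 140.51783°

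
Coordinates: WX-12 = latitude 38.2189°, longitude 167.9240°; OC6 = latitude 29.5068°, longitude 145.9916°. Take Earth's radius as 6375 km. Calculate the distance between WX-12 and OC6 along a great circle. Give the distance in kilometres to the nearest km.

2239 km

Δφ = -8.7121°,  Δλ = -21.9324°
a = sin²(Δφ/2) + cos φ₁ cos φ₂ sin²(Δλ/2) = 0.030512
c = 2·arcsin(√a) = 0.351156 rad = 20.1198°
d = R·c = 6375 × 0.351156 = 2238.6 km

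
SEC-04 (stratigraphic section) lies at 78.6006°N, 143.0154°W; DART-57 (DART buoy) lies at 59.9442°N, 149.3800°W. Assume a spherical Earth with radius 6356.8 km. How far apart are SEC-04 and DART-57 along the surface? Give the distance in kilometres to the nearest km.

2082 km

Δφ = -18.6564°,  Δλ = -6.3646°
a = sin²(Δφ/2) + cos φ₁ cos φ₂ sin²(Δλ/2) = 0.026578
c = 2·arcsin(√a) = 0.327518 rad = 18.7654°
d = R·c = 6356.8 × 0.327518 = 2082.0 km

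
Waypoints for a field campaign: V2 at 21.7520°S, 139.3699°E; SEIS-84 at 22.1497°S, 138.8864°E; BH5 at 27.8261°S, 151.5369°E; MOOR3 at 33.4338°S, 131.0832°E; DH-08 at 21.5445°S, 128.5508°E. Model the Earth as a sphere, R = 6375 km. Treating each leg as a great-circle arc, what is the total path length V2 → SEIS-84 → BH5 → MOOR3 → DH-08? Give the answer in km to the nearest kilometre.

4886 km

V2→SEIS-84: c = 0.010461 rad, d = 66.69 km
SEIS-84→BH5: c = 0.223120 rad, d = 1422.39 km
BH5→MOOR3: c = 0.321744 rad, d = 2051.12 km
MOOR3→DH-08: c = 0.211155 rad, d = 1346.12 km
Total = 66.69 + 1422.39 + 2051.12 + 1346.12 = 4886.31 km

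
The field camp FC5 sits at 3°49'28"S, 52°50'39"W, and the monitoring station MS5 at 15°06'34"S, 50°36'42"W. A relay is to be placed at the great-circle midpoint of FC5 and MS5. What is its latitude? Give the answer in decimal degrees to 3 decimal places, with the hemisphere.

FC5: φ = -3.82444°, λ = -52.84417°
MS5: φ = -15.10944°, λ = -50.61167°
Bx = cos φ₂ cos Δλ = 0.964697,  By = cos φ₂ sin Δλ = 0.037608
φₘ = atan2(sin φ₁ + sin φ₂, √((cos φ₁ + Bx)² + By²)) = -9.46871°
λₘ = λ₁ + atan2(By, cos φ₁ + Bx) = -51.74631°

9.469°S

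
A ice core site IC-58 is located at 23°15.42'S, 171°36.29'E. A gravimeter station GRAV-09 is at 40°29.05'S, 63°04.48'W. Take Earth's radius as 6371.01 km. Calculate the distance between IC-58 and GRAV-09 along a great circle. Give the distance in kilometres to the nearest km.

10952 km

IC-58: φ = -23.25700°, λ = +171.60483°
GRAV-09: φ = -40.48417°, λ = -63.07467°
Δφ = -17.2272°,  Δλ = 125.3205°
a = sin²(Δφ/2) + cos φ₁ cos φ₂ sin²(Δλ/2) = 0.573823
c = 2·arcsin(√a) = 1.718983 rad = 98.4905°
d = R·c = 6371.01 × 1.718983 = 10951.7 km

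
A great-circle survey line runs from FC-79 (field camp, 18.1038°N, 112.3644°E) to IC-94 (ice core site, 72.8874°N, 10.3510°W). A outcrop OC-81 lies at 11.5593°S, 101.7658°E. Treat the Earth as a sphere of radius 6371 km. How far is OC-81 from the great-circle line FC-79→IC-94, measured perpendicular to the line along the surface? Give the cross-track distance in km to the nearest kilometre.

δ₁₃ = central angle FC-79→OC-81 = 0.548968 rad  (haversine)
θ₁₃ = bearing FC-79→OC-81 = 200.202°,  θ₁₂ = bearing FC-79→IC-94 = 345.508°
dₓₜ = R·arcsin(sin δ₁₃ · sin(θ₁₃ − θ₁₂)) = 6371·arcsin(0.52181·sin(-145.306°)) = -1921.243 km
|dₓₜ| = 1921.243 km

1921 km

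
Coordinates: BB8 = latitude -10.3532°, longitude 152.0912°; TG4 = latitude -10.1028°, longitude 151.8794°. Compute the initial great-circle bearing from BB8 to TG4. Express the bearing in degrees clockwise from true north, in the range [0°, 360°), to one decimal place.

Δλ = -0.2118°
y = sin Δλ · cos φ₂ = -0.003639
x = cos φ₁ sin φ₂ − sin φ₁ cos φ₂ cos Δλ = 0.004369
θ = atan2(y, x) = -39.7930° → 320.2070° (mod 360°)

320.2°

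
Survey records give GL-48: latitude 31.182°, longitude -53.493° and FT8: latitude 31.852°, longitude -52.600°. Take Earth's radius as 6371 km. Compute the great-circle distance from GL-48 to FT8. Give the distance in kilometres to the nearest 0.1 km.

112.8 km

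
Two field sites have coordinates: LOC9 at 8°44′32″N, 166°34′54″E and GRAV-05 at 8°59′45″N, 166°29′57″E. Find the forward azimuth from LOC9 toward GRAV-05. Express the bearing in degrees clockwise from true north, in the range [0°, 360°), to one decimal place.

342.2°

LOC9: φ = +8.74222°, λ = +166.58167°
GRAV-05: φ = +8.99583°, λ = +166.49917°
Δλ = -0.0825°
y = sin Δλ · cos φ₂ = -0.001422
x = cos φ₁ sin φ₂ − sin φ₁ cos φ₂ cos Δλ = 0.004426
θ = atan2(y, x) = -17.8117° → 342.1883° (mod 360°)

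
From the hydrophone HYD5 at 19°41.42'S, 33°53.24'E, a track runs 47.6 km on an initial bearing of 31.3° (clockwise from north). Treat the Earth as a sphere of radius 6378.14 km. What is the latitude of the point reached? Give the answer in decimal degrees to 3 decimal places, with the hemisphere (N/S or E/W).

HYD5: φ = -19.69033°, λ = +33.88733°
δ = d/R = 47.6/6378.14 = 0.007463 rad
φ₂ = arcsin(sin φ₁ cos δ + cos φ₁ sin δ cos θ)
   = arcsin(-0.33694·0.99997 + 0.94153·0.00746·0.85446) = -19.32482°
λ₂ = λ₁ + atan2(sin θ sin δ cos φ₁, cos δ − sin φ₁ sin φ₂) = 34.12274°

19.325°S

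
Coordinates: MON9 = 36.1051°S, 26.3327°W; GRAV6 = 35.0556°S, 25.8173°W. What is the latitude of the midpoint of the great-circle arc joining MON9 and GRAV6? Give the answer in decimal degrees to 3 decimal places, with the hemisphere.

35.581°S

Bx = cos φ₂ cos Δλ = 0.818562,  By = cos φ₂ sin Δλ = 0.007364
φₘ = atan2(sin φ₁ + sin φ₂, √((cos φ₁ + Bx)² + By²)) = -35.58062°
λₘ = λ₁ + atan2(By, cos φ₁ + Bx) = -26.07331°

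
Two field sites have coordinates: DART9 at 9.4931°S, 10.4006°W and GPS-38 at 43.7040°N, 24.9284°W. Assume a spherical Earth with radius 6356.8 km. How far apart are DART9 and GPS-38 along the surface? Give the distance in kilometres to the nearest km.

6081 km

Δφ = 53.1971°,  Δλ = -14.5278°
a = sin²(Δφ/2) + cos φ₁ cos φ₂ sin²(Δλ/2) = 0.211867
c = 2·arcsin(√a) = 0.956644 rad = 54.8117°
d = R·c = 6356.8 × 0.956644 = 6081.2 km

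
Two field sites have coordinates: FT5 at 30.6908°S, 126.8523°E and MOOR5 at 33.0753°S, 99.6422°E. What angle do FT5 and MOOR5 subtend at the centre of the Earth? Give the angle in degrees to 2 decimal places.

Δφ = -2.3845°,  Δλ = -27.2101°
a = sin²(Δφ/2) + cos φ₁ cos φ₂ sin²(Δλ/2) = 0.040304
c = 2·arcsin(√a) = 0.404267 rad = 23.1628°

23.16°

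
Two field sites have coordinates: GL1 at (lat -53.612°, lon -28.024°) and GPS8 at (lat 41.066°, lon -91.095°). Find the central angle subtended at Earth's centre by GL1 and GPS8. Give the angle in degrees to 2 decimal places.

109.04°

Δφ = 94.6780°,  Δλ = -63.0710°
a = sin²(Δφ/2) + cos φ₁ cos φ₂ sin²(Δλ/2) = 0.663135
c = 2·arcsin(√a) = 1.903152 rad = 109.0426°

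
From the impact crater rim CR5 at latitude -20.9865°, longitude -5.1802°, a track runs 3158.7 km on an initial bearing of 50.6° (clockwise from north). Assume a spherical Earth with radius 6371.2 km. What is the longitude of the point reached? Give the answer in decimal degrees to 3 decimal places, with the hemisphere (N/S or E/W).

16.400°E

δ = d/R = 3158.7/6371.2 = 0.495778 rad
φ₂ = arcsin(sin φ₁ cos δ + cos φ₁ sin δ cos θ)
   = arcsin(-0.35815·0.87960 + 0.93366·0.47572·0.63473) = -1.89713°
λ₂ = λ₁ + atan2(sin θ sin δ cos φ₁, cos δ − sin φ₁ sin φ₂) = 16.40001°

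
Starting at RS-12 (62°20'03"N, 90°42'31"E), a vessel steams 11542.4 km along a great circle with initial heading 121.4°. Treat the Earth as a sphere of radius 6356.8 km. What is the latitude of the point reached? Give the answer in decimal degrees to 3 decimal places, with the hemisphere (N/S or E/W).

RS-12: φ = +62.33417°, λ = +90.70861°
δ = d/R = 11542.4/6356.8 = 1.815756 rad
φ₂ = arcsin(sin φ₁ cos δ + cos φ₁ sin δ cos θ)
   = arcsin(0.88567·-0.24252 + 0.46431·0.97015·-0.52101) = -26.71039°
λ₂ = λ₁ + atan2(sin θ sin δ cos φ₁, cos δ − sin φ₁ sin φ₂) = 158.67880°

26.710°S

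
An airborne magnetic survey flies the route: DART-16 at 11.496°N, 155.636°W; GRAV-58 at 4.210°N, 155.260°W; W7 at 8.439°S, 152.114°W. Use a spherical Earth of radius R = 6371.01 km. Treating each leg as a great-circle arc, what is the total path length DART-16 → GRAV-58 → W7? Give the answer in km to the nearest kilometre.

DART-16→GRAV-58: c = 0.127331 rad, d = 811.22 km
GRAV-58→W7: c = 0.227456 rad, d = 1449.13 km
Total = 811.22 + 1449.13 = 2260.35 km

2260 km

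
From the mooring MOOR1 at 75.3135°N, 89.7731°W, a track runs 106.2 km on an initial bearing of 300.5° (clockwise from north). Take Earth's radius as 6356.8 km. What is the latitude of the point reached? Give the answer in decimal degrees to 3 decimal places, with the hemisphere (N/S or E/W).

75.776°N

δ = d/R = 106.2/6356.8 = 0.016707 rad
φ₂ = arcsin(sin φ₁ cos δ + cos φ₁ sin δ cos θ)
   = arcsin(0.96733·0.99986 + 0.25353·0.01671·0.50754) = 75.77592°
λ₂ = λ₁ + atan2(sin θ sin δ cos φ₁, cos δ − sin φ₁ sin φ₂) = -93.13145°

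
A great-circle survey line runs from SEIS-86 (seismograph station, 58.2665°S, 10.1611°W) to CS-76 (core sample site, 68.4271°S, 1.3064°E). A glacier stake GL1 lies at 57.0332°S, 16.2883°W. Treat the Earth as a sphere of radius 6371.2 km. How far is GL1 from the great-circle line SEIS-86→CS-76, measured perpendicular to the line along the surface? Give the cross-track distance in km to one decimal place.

δ₁₃ = central angle SEIS-86→GL1 = 0.061110 rad  (haversine)
θ₁₃ = bearing SEIS-86→GL1 = 288.007°,  θ₁₂ = bearing SEIS-86→CS-76 = 158.188°
dₓₜ = R·arcsin(sin δ₁₃ · sin(θ₁₃ − θ₁₂)) = 6371.2·arcsin(0.06107·sin(129.819°)) = 298.967 km
|dₓₜ| = 298.967 km

299.0 km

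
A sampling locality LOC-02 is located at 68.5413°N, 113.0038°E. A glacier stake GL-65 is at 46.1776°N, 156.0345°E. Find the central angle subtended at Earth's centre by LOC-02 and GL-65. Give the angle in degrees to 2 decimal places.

Δφ = -22.3637°,  Δλ = 43.0307°
a = sin²(Δφ/2) + cos φ₁ cos φ₂ sin²(Δλ/2) = 0.071678
c = 2·arcsin(√a) = 0.542068 rad = 31.0582°

31.06°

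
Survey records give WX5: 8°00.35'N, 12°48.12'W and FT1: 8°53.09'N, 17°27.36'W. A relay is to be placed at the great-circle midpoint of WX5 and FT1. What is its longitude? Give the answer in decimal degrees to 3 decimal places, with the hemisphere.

15.126°W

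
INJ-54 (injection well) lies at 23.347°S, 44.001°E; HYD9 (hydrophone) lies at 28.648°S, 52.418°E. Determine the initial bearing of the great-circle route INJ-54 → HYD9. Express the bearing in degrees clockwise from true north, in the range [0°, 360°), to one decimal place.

Δλ = 8.4170°
y = sin Δλ · cos φ₂ = 0.128457
x = cos φ₁ sin φ₂ − sin φ₁ cos φ₂ cos Δλ = -0.096134
θ = atan2(y, x) = 126.8102° → 126.8102° (mod 360°)

126.8°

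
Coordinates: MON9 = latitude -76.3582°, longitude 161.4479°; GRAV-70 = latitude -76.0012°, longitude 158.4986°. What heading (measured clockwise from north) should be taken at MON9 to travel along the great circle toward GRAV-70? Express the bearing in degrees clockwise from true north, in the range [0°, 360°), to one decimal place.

295.4°

Δλ = -2.9493°
y = sin Δλ · cos φ₂ = -0.012446
x = cos φ₁ sin φ₂ − sin φ₁ cos φ₂ cos Δλ = 0.005919
θ = atan2(y, x) = -64.5646° → 295.4354° (mod 360°)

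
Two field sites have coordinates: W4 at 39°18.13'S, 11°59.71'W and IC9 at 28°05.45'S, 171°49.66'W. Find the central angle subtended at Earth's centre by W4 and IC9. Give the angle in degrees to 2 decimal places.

W4: φ = -39.30217°, λ = -11.99517°
IC9: φ = -28.09083°, λ = -171.82767°
Δφ = 11.2113°,  Δλ = -159.8325°
a = sin²(Δφ/2) + cos φ₁ cos φ₂ sin²(Δλ/2) = 0.671277
c = 2·arcsin(√a) = 1.920430 rad = 110.0325°

110.03°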